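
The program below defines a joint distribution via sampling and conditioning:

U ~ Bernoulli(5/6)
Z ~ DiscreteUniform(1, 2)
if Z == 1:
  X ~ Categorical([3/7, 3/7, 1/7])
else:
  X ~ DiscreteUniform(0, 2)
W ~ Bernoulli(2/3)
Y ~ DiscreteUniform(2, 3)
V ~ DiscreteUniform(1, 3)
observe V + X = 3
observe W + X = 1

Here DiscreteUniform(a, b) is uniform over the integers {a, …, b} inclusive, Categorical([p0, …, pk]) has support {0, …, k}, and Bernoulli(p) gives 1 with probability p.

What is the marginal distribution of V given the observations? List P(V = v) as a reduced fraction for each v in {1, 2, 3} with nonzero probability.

Enumerate traces; 16 have nonzero weight after conditioning:
  (U=0, Z=1, X=0, W=1, Y=2, V=3) weight 1/252
  (U=0, Z=1, X=0, W=1, Y=3, V=3) weight 1/252
  (U=0, Z=1, X=1, W=0, Y=2, V=2) weight 1/504
  (U=0, Z=1, X=1, W=0, Y=3, V=2) weight 1/504
  (U=0, Z=2, X=0, W=1, Y=2, V=3) weight 1/324
  (U=0, Z=2, X=0, W=1, Y=3, V=3) weight 1/324
  (U=0, Z=2, X=1, W=0, Y=2, V=2) weight 1/648
  (U=0, Z=2, X=1, W=0, Y=3, V=2) weight 1/648
  … 8 more
Group by V:
  weight(V=2) = 8/189
  weight(V=3) = 16/189
Total weight = 8/189 + 16/189 = 8/63
P(V=2 | obs) = 8/189 / 8/63 = 1/3
P(V=3 | obs) = 16/189 / 8/63 = 2/3

P(V=2) = 1/3, P(V=3) = 2/3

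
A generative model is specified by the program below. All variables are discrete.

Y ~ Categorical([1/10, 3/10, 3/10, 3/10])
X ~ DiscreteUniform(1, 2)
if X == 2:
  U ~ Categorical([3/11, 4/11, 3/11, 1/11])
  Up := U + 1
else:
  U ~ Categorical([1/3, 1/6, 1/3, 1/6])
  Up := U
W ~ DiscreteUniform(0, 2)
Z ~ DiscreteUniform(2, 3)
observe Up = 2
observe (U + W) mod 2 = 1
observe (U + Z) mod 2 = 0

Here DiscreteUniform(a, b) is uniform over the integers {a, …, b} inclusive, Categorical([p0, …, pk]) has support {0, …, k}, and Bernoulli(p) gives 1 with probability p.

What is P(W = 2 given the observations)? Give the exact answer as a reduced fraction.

Enumerate traces; 12 have nonzero weight after conditioning:
  (Y=0, X=1, U=2, W=1, Z=2) weight 1/360
  (Y=0, X=2, U=1, W=0, Z=3) weight 1/330
  (Y=0, X=2, U=1, W=2, Z=3) weight 1/330
  (Y=1, X=1, U=2, W=1, Z=2) weight 1/120
  (Y=1, X=2, U=1, W=0, Z=3) weight 1/110
  (Y=1, X=2, U=1, W=2, Z=3) weight 1/110
  (Y=2, X=1, U=2, W=1, Z=2) weight 1/120
  (Y=2, X=2, U=1, W=0, Z=3) weight 1/110
  … 4 more
Group by W:
  weight(W=0) = 1/33
  weight(W=1) = 1/36
  weight(W=2) = 1/33
Total weight = 1/33 + 1/36 + 1/33 = 35/396
P(W=0 | obs) = 1/33 / 35/396 = 12/35
P(W=1 | obs) = 1/36 / 35/396 = 11/35
P(W=2 | obs) = 1/33 / 35/396 = 12/35

P(W = 2 | obs) = 12/35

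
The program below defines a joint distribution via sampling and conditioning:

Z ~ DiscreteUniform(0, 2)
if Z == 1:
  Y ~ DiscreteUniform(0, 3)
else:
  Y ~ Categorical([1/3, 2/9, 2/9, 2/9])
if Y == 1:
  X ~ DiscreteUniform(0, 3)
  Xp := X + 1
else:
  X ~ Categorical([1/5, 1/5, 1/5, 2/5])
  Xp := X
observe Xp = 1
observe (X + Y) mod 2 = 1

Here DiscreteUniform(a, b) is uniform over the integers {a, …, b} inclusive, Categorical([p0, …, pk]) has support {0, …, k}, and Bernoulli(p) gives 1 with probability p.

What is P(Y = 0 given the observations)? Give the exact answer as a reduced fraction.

Enumerate traces; 9 have nonzero weight after conditioning:
  (Z=0, Y=0, X=1) weight 1/45
  (Z=0, Y=1, X=0) weight 1/54
  (Z=0, Y=2, X=1) weight 2/135
  (Z=1, Y=0, X=1) weight 1/60
  (Z=1, Y=1, X=0) weight 1/48
  (Z=1, Y=2, X=1) weight 1/60
  (Z=2, Y=0, X=1) weight 1/45
  (Z=2, Y=1, X=0) weight 1/54
  … 1 more
Group by Y:
  weight(Y=0) = 11/180
  weight(Y=1) = 25/432
  weight(Y=2) = 5/108
Total weight = 11/180 + 25/432 + 5/108 = 119/720
P(Y=0 | obs) = 11/180 / 119/720 = 44/119
P(Y=1 | obs) = 25/432 / 119/720 = 125/357
P(Y=2 | obs) = 5/108 / 119/720 = 100/357

P(Y = 0 | obs) = 44/119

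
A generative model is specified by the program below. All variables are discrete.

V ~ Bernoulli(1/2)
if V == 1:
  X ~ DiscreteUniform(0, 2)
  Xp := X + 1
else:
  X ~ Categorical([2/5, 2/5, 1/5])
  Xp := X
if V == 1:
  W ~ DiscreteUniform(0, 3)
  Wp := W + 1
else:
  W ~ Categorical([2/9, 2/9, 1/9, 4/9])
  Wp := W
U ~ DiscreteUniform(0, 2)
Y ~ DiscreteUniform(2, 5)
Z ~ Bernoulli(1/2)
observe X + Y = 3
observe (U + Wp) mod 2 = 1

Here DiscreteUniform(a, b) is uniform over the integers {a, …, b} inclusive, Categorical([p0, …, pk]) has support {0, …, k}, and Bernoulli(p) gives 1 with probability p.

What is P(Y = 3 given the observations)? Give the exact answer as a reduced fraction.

Enumerate traces; 48 have nonzero weight after conditioning:
  (V=0, X=0, W=0, U=1, Y=3, Z=0) weight 1/540
  (V=0, X=0, W=0, U=1, Y=3, Z=1) weight 1/540
  (V=0, X=0, W=1, U=0, Y=3, Z=0) weight 1/540
  (V=0, X=0, W=1, U=0, Y=3, Z=1) weight 1/540
  (V=0, X=0, W=1, U=2, Y=3, Z=0) weight 1/540
  (V=0, X=0, W=1, U=2, Y=3, Z=1) weight 1/540
  (V=0, X=0, W=2, U=1, Y=3, Z=0) weight 1/1080
  (V=0, X=0, W=2, U=1, Y=3, Z=1) weight 1/1080
  (V=0, X=1, W=0, U=1, Y=2, Z=0) weight 1/540
  … 39 more
Group by Y:
  weight(Y=2) = 7/144
  weight(Y=3) = 7/144
Total weight = 7/144 + 7/144 = 7/72
P(Y=2 | obs) = 7/144 / 7/72 = 1/2
P(Y=3 | obs) = 7/144 / 7/72 = 1/2

P(Y = 3 | obs) = 1/2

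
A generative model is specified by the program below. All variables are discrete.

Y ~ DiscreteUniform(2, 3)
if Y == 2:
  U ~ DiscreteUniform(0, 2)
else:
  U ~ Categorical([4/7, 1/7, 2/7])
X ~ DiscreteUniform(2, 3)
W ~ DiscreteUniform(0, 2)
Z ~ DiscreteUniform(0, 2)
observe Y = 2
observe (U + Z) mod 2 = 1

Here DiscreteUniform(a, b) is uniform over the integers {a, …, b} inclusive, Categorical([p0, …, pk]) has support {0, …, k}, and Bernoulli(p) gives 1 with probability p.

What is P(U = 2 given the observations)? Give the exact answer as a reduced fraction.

P(U = 2 | obs) = 1/4

Enumerate traces; 24 have nonzero weight after conditioning:
  (Y=2, U=0, X=2, W=0, Z=1) weight 1/108
  (Y=2, U=0, X=2, W=1, Z=1) weight 1/108
  (Y=2, U=0, X=2, W=2, Z=1) weight 1/108
  (Y=2, U=0, X=3, W=0, Z=1) weight 1/108
  (Y=2, U=0, X=3, W=1, Z=1) weight 1/108
  (Y=2, U=0, X=3, W=2, Z=1) weight 1/108
  (Y=2, U=1, X=2, W=0, Z=0) weight 1/108
  (Y=2, U=1, X=2, W=0, Z=2) weight 1/108
  (Y=2, U=2, X=2, W=0, Z=1) weight 1/108
  … 15 more
Group by U:
  weight(U=0) = 1/18
  weight(U=1) = 1/9
  weight(U=2) = 1/18
Total weight = 1/18 + 1/9 + 1/18 = 2/9
P(U=0 | obs) = 1/18 / 2/9 = 1/4
P(U=1 | obs) = 1/9 / 2/9 = 1/2
P(U=2 | obs) = 1/18 / 2/9 = 1/4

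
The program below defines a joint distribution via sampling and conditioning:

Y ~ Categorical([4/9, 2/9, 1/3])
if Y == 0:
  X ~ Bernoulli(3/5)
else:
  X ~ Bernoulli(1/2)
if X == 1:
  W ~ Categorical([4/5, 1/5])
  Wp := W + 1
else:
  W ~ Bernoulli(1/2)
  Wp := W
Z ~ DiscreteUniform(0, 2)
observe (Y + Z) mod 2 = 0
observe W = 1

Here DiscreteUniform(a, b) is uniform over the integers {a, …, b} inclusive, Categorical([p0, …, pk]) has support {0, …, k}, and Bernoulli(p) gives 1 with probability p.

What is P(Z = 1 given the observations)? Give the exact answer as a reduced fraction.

Enumerate traces; 10 have nonzero weight after conditioning:
  (Y=0, X=0, W=1, Z=0) weight 4/135
  (Y=0, X=0, W=1, Z=2) weight 4/135
  (Y=0, X=1, W=1, Z=0) weight 4/225
  (Y=0, X=1, W=1, Z=2) weight 4/225
  (Y=1, X=0, W=1, Z=1) weight 1/54
  (Y=1, X=1, W=1, Z=1) weight 1/135
  (Y=2, X=0, W=1, Z=0) weight 1/36
  (Y=2, X=0, W=1, Z=2) weight 1/36
  … 2 more
Group by Z:
  weight(Z=0) = 233/2700
  weight(Z=1) = 7/270
  weight(Z=2) = 233/2700
Total weight = 233/2700 + 7/270 + 233/2700 = 134/675
P(Z=0 | obs) = 233/2700 / 134/675 = 233/536
P(Z=1 | obs) = 7/270 / 134/675 = 35/268
P(Z=2 | obs) = 233/2700 / 134/675 = 233/536

P(Z = 1 | obs) = 35/268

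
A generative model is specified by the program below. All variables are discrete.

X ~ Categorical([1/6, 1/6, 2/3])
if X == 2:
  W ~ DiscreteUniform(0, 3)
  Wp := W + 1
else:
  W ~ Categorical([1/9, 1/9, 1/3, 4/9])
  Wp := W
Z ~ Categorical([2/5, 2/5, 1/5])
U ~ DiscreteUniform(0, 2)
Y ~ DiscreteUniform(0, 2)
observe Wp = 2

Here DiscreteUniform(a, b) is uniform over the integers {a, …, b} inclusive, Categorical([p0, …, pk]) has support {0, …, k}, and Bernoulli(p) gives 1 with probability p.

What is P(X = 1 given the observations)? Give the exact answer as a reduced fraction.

Enumerate traces; 81 have nonzero weight after conditioning:
  (X=0, W=2, Z=0, U=0, Y=0) weight 1/405
  (X=0, W=2, Z=0, U=0, Y=1) weight 1/405
  (X=0, W=2, Z=0, U=0, Y=2) weight 1/405
  (X=0, W=2, Z=0, U=1, Y=0) weight 1/405
  (X=0, W=2, Z=0, U=1, Y=1) weight 1/405
  (X=0, W=2, Z=0, U=1, Y=2) weight 1/405
  (X=0, W=2, Z=0, U=2, Y=0) weight 1/405
  (X=0, W=2, Z=0, U=2, Y=1) weight 1/405
  (X=1, W=2, Z=0, U=0, Y=0) weight 1/405
  (X=2, W=1, Z=0, U=0, Y=0) weight 1/135
  … 71 more
Group by X:
  weight(X=0) = 1/18
  weight(X=1) = 1/18
  weight(X=2) = 1/6
Total weight = 1/18 + 1/18 + 1/6 = 5/18
P(X=0 | obs) = 1/18 / 5/18 = 1/5
P(X=1 | obs) = 1/18 / 5/18 = 1/5
P(X=2 | obs) = 1/6 / 5/18 = 3/5

P(X = 1 | obs) = 1/5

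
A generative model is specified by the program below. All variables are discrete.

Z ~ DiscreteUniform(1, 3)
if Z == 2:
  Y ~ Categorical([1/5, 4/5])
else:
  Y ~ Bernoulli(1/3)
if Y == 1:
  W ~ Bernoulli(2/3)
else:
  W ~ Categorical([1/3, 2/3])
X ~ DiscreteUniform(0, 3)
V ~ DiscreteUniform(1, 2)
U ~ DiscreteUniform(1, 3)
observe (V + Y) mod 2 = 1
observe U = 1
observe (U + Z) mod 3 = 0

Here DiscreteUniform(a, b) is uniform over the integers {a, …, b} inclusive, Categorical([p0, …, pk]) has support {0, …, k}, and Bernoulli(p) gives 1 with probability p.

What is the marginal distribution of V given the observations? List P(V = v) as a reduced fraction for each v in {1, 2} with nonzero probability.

Enumerate traces; 16 have nonzero weight after conditioning:
  (Z=2, Y=0, W=0, X=0, V=1, U=1) weight 1/1080
  (Z=2, Y=0, W=0, X=1, V=1, U=1) weight 1/1080
  (Z=2, Y=0, W=0, X=2, V=1, U=1) weight 1/1080
  (Z=2, Y=0, W=0, X=3, V=1, U=1) weight 1/1080
  (Z=2, Y=0, W=1, X=0, V=1, U=1) weight 1/540
  (Z=2, Y=0, W=1, X=1, V=1, U=1) weight 1/540
  (Z=2, Y=0, W=1, X=2, V=1, U=1) weight 1/540
  (Z=2, Y=0, W=1, X=3, V=1, U=1) weight 1/540
  (Z=2, Y=1, W=0, X=0, V=2, U=1) weight 1/270
  … 7 more
Group by V:
  weight(V=1) = 1/90
  weight(V=2) = 2/45
Total weight = 1/90 + 2/45 = 1/18
P(V=1 | obs) = 1/90 / 1/18 = 1/5
P(V=2 | obs) = 2/45 / 1/18 = 4/5

P(V=1) = 1/5, P(V=2) = 4/5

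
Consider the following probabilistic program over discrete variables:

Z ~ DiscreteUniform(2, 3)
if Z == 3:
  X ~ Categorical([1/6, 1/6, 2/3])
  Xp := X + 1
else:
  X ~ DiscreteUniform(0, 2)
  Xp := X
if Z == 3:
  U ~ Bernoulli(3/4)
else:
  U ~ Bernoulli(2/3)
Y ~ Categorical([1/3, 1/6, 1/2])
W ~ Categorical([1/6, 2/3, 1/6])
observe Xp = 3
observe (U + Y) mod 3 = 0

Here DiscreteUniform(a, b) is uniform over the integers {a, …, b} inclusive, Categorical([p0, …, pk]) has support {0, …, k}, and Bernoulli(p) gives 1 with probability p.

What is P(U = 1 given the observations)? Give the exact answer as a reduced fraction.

Enumerate traces; 6 have nonzero weight after conditioning:
  (Z=3, X=2, U=0, Y=0, W=0) weight 1/216
  (Z=3, X=2, U=0, Y=0, W=1) weight 1/54
  (Z=3, X=2, U=0, Y=0, W=2) weight 1/216
  (Z=3, X=2, U=1, Y=2, W=0) weight 1/48
  (Z=3, X=2, U=1, Y=2, W=1) weight 1/12
  (Z=3, X=2, U=1, Y=2, W=2) weight 1/48
Group by U:
  weight(U=0) = 1/36
  weight(U=1) = 1/8
Total weight = 1/36 + 1/8 = 11/72
P(U=0 | obs) = 1/36 / 11/72 = 2/11
P(U=1 | obs) = 1/8 / 11/72 = 9/11

P(U = 1 | obs) = 9/11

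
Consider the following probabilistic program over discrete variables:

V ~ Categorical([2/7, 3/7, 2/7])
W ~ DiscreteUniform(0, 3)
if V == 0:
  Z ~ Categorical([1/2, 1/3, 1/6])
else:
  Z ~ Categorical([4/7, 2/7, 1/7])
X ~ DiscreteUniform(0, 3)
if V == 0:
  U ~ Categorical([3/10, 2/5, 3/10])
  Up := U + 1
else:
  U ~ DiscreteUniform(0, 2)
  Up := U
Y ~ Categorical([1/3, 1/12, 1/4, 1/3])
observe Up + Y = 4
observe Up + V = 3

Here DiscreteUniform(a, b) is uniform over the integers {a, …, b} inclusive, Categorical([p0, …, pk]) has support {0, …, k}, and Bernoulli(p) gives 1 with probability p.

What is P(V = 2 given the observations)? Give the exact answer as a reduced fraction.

Enumerate traces; 144 have nonzero weight after conditioning:
  (V=0, W=0, Z=0, X=0, U=2, Y=1) weight 1/4480
  (V=0, W=0, Z=0, X=1, U=2, Y=1) weight 1/4480
  (V=0, W=0, Z=0, X=2, U=2, Y=1) weight 1/4480
  (V=0, W=0, Z=0, X=3, U=2, Y=1) weight 1/4480
  (V=0, W=0, Z=1, X=0, U=2, Y=1) weight 1/6720
  (V=0, W=0, Z=1, X=1, U=2, Y=1) weight 1/6720
  (V=0, W=0, Z=1, X=2, U=2, Y=1) weight 1/6720
  (V=0, W=0, Z=1, X=3, U=2, Y=1) weight 1/6720
  (V=1, W=0, Z=0, X=0, U=2, Y=2) weight 1/784
  (V=2, W=0, Z=0, X=0, U=1, Y=3) weight 1/882
  … 134 more
Group by V:
  weight(V=0) = 1/140
  weight(V=1) = 1/28
  weight(V=2) = 2/63
Total weight = 1/140 + 1/28 + 2/63 = 47/630
P(V=0 | obs) = 1/140 / 47/630 = 9/94
P(V=1 | obs) = 1/28 / 47/630 = 45/94
P(V=2 | obs) = 2/63 / 47/630 = 20/47

P(V = 2 | obs) = 20/47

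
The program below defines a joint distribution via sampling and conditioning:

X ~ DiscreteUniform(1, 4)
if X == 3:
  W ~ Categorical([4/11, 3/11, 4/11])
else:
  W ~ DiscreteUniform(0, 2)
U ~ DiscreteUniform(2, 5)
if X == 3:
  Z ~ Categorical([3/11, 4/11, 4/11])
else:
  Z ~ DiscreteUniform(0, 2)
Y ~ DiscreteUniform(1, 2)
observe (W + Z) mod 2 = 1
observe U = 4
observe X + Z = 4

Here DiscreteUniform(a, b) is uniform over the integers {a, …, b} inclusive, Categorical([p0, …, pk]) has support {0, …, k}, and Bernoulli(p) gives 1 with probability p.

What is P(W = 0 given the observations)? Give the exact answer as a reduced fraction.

Enumerate traces; 8 have nonzero weight after conditioning:
  (X=2, W=1, U=4, Z=2, Y=1) weight 1/288
  (X=2, W=1, U=4, Z=2, Y=2) weight 1/288
  (X=3, W=0, U=4, Z=1, Y=1) weight 1/242
  (X=3, W=0, U=4, Z=1, Y=2) weight 1/242
  (X=3, W=2, U=4, Z=1, Y=1) weight 1/242
  (X=3, W=2, U=4, Z=1, Y=2) weight 1/242
  (X=4, W=1, U=4, Z=0, Y=1) weight 1/288
  (X=4, W=1, U=4, Z=0, Y=2) weight 1/288
Group by W:
  weight(W=0) = 1/121
  weight(W=1) = 1/72
  weight(W=2) = 1/121
Total weight = 1/121 + 1/72 + 1/121 = 265/8712
P(W=0 | obs) = 1/121 / 265/8712 = 72/265
P(W=1 | obs) = 1/72 / 265/8712 = 121/265
P(W=2 | obs) = 1/121 / 265/8712 = 72/265

P(W = 0 | obs) = 72/265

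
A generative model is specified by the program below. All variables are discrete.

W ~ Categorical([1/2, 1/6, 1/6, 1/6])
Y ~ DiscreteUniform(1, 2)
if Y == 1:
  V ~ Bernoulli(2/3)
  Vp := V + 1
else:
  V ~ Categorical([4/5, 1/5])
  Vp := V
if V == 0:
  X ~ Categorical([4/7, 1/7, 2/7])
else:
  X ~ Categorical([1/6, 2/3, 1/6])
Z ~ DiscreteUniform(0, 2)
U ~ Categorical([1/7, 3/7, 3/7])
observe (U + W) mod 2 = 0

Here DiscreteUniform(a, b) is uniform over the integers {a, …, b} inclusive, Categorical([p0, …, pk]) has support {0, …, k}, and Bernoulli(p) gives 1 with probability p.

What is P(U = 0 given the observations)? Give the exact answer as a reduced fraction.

P(U = 0 | obs) = 2/11

Enumerate traces; 216 have nonzero weight after conditioning:
  (W=0, Y=1, V=0, X=0, Z=0, U=0) weight 1/441
  (W=0, Y=1, V=0, X=0, Z=0, U=2) weight 1/147
  (W=0, Y=1, V=0, X=0, Z=1, U=0) weight 1/441
  (W=0, Y=1, V=0, X=0, Z=1, U=2) weight 1/147
  (W=0, Y=1, V=0, X=0, Z=2, U=0) weight 1/441
  (W=0, Y=1, V=0, X=0, Z=2, U=2) weight 1/147
  (W=0, Y=1, V=0, X=1, Z=0, U=0) weight 1/1764
  (W=0, Y=1, V=0, X=1, Z=0, U=2) weight 1/588
  (W=1, Y=1, V=0, X=0, Z=0, U=1) weight 1/441
  … 207 more
Group by U:
  weight(U=0) = 2/21
  weight(U=1) = 1/7
  weight(U=2) = 2/7
Total weight = 2/21 + 1/7 + 2/7 = 11/21
P(U=0 | obs) = 2/21 / 11/21 = 2/11
P(U=1 | obs) = 1/7 / 11/21 = 3/11
P(U=2 | obs) = 2/7 / 11/21 = 6/11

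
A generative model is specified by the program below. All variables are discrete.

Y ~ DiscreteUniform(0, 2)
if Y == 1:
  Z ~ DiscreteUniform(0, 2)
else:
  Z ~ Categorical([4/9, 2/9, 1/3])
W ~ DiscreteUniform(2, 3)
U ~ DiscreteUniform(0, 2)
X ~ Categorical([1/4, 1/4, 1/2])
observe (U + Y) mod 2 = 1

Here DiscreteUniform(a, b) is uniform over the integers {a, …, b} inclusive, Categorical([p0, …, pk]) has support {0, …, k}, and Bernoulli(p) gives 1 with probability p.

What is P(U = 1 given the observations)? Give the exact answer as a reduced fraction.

P(U = 1 | obs) = 1/2

Enumerate traces; 72 have nonzero weight after conditioning:
  (Y=0, Z=0, W=2, U=1, X=0) weight 1/162
  (Y=0, Z=0, W=2, U=1, X=1) weight 1/162
  (Y=0, Z=0, W=2, U=1, X=2) weight 1/81
  (Y=0, Z=0, W=3, U=1, X=0) weight 1/162
  (Y=0, Z=0, W=3, U=1, X=1) weight 1/162
  (Y=0, Z=0, W=3, U=1, X=2) weight 1/81
  (Y=0, Z=1, W=2, U=1, X=0) weight 1/324
  (Y=0, Z=1, W=2, U=1, X=1) weight 1/324
  (Y=1, Z=0, W=2, U=0, X=0) weight 1/216
  (Y=1, Z=0, W=2, U=2, X=0) weight 1/216
  … 62 more
Group by U:
  weight(U=0) = 1/9
  weight(U=1) = 2/9
  weight(U=2) = 1/9
Total weight = 1/9 + 2/9 + 1/9 = 4/9
P(U=0 | obs) = 1/9 / 4/9 = 1/4
P(U=1 | obs) = 2/9 / 4/9 = 1/2
P(U=2 | obs) = 1/9 / 4/9 = 1/4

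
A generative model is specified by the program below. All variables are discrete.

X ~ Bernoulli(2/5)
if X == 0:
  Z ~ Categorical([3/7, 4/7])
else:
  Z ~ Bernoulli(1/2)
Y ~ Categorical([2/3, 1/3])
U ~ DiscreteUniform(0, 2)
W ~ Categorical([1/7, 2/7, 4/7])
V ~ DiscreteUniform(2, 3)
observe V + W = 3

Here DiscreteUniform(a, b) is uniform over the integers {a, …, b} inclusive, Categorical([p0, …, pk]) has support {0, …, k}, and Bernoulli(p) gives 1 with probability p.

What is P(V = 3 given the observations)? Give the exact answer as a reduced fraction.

Enumerate traces; 48 have nonzero weight after conditioning:
  (X=0, Z=0, Y=0, U=0, W=0, V=3) weight 1/245
  (X=0, Z=0, Y=0, U=0, W=1, V=2) weight 2/245
  (X=0, Z=0, Y=0, U=1, W=0, V=3) weight 1/245
  (X=0, Z=0, Y=0, U=1, W=1, V=2) weight 2/245
  (X=0, Z=0, Y=0, U=2, W=0, V=3) weight 1/245
  (X=0, Z=0, Y=0, U=2, W=1, V=2) weight 2/245
  (X=0, Z=0, Y=1, U=0, W=0, V=3) weight 1/490
  (X=0, Z=0, Y=1, U=0, W=1, V=2) weight 1/245
  … 40 more
Group by V:
  weight(V=2) = 1/7
  weight(V=3) = 1/14
Total weight = 1/7 + 1/14 = 3/14
P(V=2 | obs) = 1/7 / 3/14 = 2/3
P(V=3 | obs) = 1/14 / 3/14 = 1/3

P(V = 3 | obs) = 1/3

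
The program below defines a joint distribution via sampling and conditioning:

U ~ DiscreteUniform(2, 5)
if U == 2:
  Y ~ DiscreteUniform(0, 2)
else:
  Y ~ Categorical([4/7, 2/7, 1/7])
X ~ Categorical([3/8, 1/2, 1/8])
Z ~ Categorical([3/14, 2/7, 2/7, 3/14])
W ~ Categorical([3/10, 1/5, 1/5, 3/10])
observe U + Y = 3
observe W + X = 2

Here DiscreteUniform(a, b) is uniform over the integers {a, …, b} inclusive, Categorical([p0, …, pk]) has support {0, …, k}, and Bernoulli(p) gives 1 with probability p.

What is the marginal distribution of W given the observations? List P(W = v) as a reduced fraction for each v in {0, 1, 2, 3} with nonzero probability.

Enumerate traces; 24 have nonzero weight after conditioning:
  (U=2, Y=1, X=0, Z=0, W=2) weight 3/2240
  (U=2, Y=1, X=0, Z=1, W=2) weight 1/560
  (U=2, Y=1, X=0, Z=2, W=2) weight 1/560
  (U=2, Y=1, X=0, Z=3, W=2) weight 3/2240
  (U=2, Y=1, X=1, Z=0, W=1) weight 1/560
  (U=2, Y=1, X=1, Z=1, W=1) weight 1/420
  (U=2, Y=1, X=1, Z=2, W=1) weight 1/420
  (U=2, Y=1, X=1, Z=3, W=1) weight 1/560
  (U=2, Y=1, X=2, Z=0, W=0) weight 3/4480
  … 15 more
Group by W:
  weight(W=0) = 19/2240
  weight(W=1) = 19/840
  weight(W=2) = 19/1120
Total weight = 19/2240 + 19/840 + 19/1120 = 323/6720
P(W=0 | obs) = 19/2240 / 323/6720 = 3/17
P(W=1 | obs) = 19/840 / 323/6720 = 8/17
P(W=2 | obs) = 19/1120 / 323/6720 = 6/17

P(W=0) = 3/17, P(W=1) = 8/17, P(W=2) = 6/17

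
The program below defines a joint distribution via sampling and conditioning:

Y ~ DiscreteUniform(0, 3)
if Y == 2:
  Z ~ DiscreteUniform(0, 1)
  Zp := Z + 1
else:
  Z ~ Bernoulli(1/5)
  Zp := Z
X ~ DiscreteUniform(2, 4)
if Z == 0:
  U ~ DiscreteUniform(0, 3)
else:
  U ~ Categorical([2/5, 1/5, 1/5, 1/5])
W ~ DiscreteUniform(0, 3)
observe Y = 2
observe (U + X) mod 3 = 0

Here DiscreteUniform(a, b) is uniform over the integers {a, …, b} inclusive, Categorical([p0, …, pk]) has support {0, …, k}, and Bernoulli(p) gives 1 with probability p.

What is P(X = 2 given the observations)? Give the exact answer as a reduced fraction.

Enumerate traces; 32 have nonzero weight after conditioning:
  (Y=2, Z=0, X=2, U=1, W=0) weight 1/384
  (Y=2, Z=0, X=2, U=1, W=1) weight 1/384
  (Y=2, Z=0, X=2, U=1, W=2) weight 1/384
  (Y=2, Z=0, X=2, U=1, W=3) weight 1/384
  (Y=2, Z=0, X=3, U=0, W=0) weight 1/384
  (Y=2, Z=0, X=3, U=0, W=1) weight 1/384
  (Y=2, Z=0, X=3, U=0, W=2) weight 1/384
  (Y=2, Z=0, X=3, U=0, W=3) weight 1/384
  (Y=2, Z=0, X=4, U=2, W=0) weight 1/384
  … 23 more
Group by X:
  weight(X=2) = 3/160
  weight(X=3) = 11/240
  weight(X=4) = 3/160
Total weight = 3/160 + 11/240 + 3/160 = 1/12
P(X=2 | obs) = 3/160 / 1/12 = 9/40
P(X=3 | obs) = 11/240 / 1/12 = 11/20
P(X=4 | obs) = 3/160 / 1/12 = 9/40

P(X = 2 | obs) = 9/40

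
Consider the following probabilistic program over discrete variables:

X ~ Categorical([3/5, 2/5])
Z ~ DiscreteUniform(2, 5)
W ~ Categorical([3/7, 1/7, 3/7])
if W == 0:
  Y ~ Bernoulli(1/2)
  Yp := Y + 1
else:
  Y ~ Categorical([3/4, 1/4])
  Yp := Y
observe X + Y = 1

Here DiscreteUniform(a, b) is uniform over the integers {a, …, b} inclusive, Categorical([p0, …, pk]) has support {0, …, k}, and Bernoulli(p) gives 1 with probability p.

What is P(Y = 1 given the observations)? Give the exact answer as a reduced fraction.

Enumerate traces; 24 have nonzero weight after conditioning:
  (X=0, Z=2, W=0, Y=1) weight 9/280
  (X=0, Z=2, W=1, Y=1) weight 3/560
  (X=0, Z=2, W=2, Y=1) weight 9/560
  (X=0, Z=3, W=0, Y=1) weight 9/280
  (X=0, Z=3, W=1, Y=1) weight 3/560
  (X=0, Z=3, W=2, Y=1) weight 9/560
  (X=0, Z=4, W=0, Y=1) weight 9/280
  (X=0, Z=4, W=1, Y=1) weight 3/560
  (X=1, Z=2, W=0, Y=0) weight 3/140
  … 15 more
Group by Y:
  weight(Y=0) = 9/35
  weight(Y=1) = 3/14
Total weight = 9/35 + 3/14 = 33/70
P(Y=0 | obs) = 9/35 / 33/70 = 6/11
P(Y=1 | obs) = 3/14 / 33/70 = 5/11

P(Y = 1 | obs) = 5/11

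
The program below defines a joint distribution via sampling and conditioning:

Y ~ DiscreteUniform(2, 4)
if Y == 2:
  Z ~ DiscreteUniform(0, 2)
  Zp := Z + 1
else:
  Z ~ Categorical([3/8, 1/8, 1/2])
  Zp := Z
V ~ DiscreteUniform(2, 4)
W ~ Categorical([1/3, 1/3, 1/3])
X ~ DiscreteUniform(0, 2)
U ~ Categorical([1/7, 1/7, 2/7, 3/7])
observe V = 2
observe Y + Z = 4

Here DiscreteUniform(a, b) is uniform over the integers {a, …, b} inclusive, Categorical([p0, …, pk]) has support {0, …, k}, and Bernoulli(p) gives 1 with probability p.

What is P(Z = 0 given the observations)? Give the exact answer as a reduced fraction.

Enumerate traces; 108 have nonzero weight after conditioning:
  (Y=2, Z=2, V=2, W=0, X=0, U=0) weight 1/1701
  (Y=2, Z=2, V=2, W=0, X=0, U=1) weight 1/1701
  (Y=2, Z=2, V=2, W=0, X=0, U=2) weight 2/1701
  (Y=2, Z=2, V=2, W=0, X=0, U=3) weight 1/567
  (Y=2, Z=2, V=2, W=0, X=1, U=0) weight 1/1701
  (Y=2, Z=2, V=2, W=0, X=1, U=1) weight 1/1701
  (Y=2, Z=2, V=2, W=0, X=1, U=2) weight 2/1701
  (Y=2, Z=2, V=2, W=0, X=1, U=3) weight 1/567
  (Y=3, Z=1, V=2, W=0, X=0, U=0) weight 1/4536
  (Y=4, Z=0, V=2, W=0, X=0, U=0) weight 1/1512
  … 98 more
Group by Z:
  weight(Z=0) = 1/24
  weight(Z=1) = 1/72
  weight(Z=2) = 1/27
Total weight = 1/24 + 1/72 + 1/27 = 5/54
P(Z=0 | obs) = 1/24 / 5/54 = 9/20
P(Z=1 | obs) = 1/72 / 5/54 = 3/20
P(Z=2 | obs) = 1/27 / 5/54 = 2/5

P(Z = 0 | obs) = 9/20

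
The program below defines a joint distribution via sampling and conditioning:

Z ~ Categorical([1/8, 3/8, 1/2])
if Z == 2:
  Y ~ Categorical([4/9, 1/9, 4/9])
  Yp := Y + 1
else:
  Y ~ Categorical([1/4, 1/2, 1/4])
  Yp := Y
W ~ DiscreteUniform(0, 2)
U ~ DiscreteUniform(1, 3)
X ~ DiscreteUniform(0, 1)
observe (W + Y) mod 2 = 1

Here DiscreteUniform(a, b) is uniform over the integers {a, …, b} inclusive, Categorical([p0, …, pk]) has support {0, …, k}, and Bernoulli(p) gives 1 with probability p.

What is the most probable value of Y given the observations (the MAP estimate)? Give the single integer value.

Enumerate traces; 72 have nonzero weight after conditioning:
  (Z=0, Y=0, W=1, U=1, X=0) weight 1/576
  (Z=0, Y=0, W=1, U=1, X=1) weight 1/576
  (Z=0, Y=0, W=1, U=2, X=0) weight 1/576
  (Z=0, Y=0, W=1, U=2, X=1) weight 1/576
  (Z=0, Y=0, W=1, U=3, X=0) weight 1/576
  (Z=0, Y=0, W=1, U=3, X=1) weight 1/576
  (Z=0, Y=1, W=0, U=1, X=0) weight 1/288
  (Z=0, Y=1, W=0, U=1, X=1) weight 1/288
  (Z=0, Y=2, W=1, U=1, X=0) weight 1/576
  … 63 more
Group by Y:
  weight(Y=0) = 25/216
  weight(Y=1) = 11/54
  weight(Y=2) = 25/216
Total weight = 25/216 + 11/54 + 25/216 = 47/108
P(Y=0 | obs) = 25/216 / 47/108 = 25/94
P(Y=1 | obs) = 11/54 / 47/108 = 22/47
P(Y=2 | obs) = 25/216 / 47/108 = 25/94
argmax = 1

argmax_v P(Y = v | obs) = 1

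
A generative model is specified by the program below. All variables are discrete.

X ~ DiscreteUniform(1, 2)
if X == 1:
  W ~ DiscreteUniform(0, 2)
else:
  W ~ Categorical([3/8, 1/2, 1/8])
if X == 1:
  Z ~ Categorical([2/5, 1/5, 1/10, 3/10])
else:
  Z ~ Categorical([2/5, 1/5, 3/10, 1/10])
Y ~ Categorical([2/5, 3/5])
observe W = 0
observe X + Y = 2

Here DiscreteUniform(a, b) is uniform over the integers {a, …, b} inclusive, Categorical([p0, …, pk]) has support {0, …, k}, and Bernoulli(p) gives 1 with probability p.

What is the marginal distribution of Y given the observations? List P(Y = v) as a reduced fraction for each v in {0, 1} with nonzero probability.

Enumerate traces; 8 have nonzero weight after conditioning:
  (X=1, W=0, Z=0, Y=1) weight 1/25
  (X=1, W=0, Z=1, Y=1) weight 1/50
  (X=1, W=0, Z=2, Y=1) weight 1/100
  (X=1, W=0, Z=3, Y=1) weight 3/100
  (X=2, W=0, Z=0, Y=0) weight 3/100
  (X=2, W=0, Z=1, Y=0) weight 3/200
  (X=2, W=0, Z=2, Y=0) weight 9/400
  (X=2, W=0, Z=3, Y=0) weight 3/400
Group by Y:
  weight(Y=0) = 3/40
  weight(Y=1) = 1/10
Total weight = 3/40 + 1/10 = 7/40
P(Y=0 | obs) = 3/40 / 7/40 = 3/7
P(Y=1 | obs) = 1/10 / 7/40 = 4/7

P(Y=0) = 3/7, P(Y=1) = 4/7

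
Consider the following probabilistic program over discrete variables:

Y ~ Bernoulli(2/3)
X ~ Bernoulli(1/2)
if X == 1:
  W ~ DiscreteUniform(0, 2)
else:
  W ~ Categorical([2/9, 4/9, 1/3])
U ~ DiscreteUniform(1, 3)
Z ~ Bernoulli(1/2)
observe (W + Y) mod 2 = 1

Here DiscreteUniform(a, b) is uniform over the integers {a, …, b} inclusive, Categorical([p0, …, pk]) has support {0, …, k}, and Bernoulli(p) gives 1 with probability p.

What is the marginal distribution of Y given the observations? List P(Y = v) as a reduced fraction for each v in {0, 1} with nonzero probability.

P(Y=0) = 7/29, P(Y=1) = 22/29

Enumerate traces; 36 have nonzero weight after conditioning:
  (Y=0, X=0, W=1, U=1, Z=0) weight 1/81
  (Y=0, X=0, W=1, U=1, Z=1) weight 1/81
  (Y=0, X=0, W=1, U=2, Z=0) weight 1/81
  (Y=0, X=0, W=1, U=2, Z=1) weight 1/81
  (Y=0, X=0, W=1, U=3, Z=0) weight 1/81
  (Y=0, X=0, W=1, U=3, Z=1) weight 1/81
  (Y=0, X=1, W=1, U=1, Z=0) weight 1/108
  (Y=0, X=1, W=1, U=1, Z=1) weight 1/108
  (Y=1, X=0, W=0, U=1, Z=0) weight 1/81
  … 27 more
Group by Y:
  weight(Y=0) = 7/54
  weight(Y=1) = 11/27
Total weight = 7/54 + 11/27 = 29/54
P(Y=0 | obs) = 7/54 / 29/54 = 7/29
P(Y=1 | obs) = 11/27 / 29/54 = 22/29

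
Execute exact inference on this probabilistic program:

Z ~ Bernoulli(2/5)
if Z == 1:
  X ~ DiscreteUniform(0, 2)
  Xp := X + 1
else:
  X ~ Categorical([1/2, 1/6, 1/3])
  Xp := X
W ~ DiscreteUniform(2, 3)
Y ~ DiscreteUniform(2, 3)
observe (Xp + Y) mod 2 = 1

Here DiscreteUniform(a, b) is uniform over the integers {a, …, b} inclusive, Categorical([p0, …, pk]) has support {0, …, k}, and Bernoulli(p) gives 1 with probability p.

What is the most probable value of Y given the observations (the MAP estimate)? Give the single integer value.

argmax_v P(Y = v | obs) = 3

Enumerate traces; 12 have nonzero weight after conditioning:
  (Z=0, X=0, W=2, Y=3) weight 3/40
  (Z=0, X=0, W=3, Y=3) weight 3/40
  (Z=0, X=1, W=2, Y=2) weight 1/40
  (Z=0, X=1, W=3, Y=2) weight 1/40
  (Z=0, X=2, W=2, Y=3) weight 1/20
  (Z=0, X=2, W=3, Y=3) weight 1/20
  (Z=1, X=0, W=2, Y=2) weight 1/30
  (Z=1, X=0, W=3, Y=2) weight 1/30
  … 4 more
Group by Y:
  weight(Y=2) = 11/60
  weight(Y=3) = 19/60
Total weight = 11/60 + 19/60 = 1/2
P(Y=2 | obs) = 11/60 / 1/2 = 11/30
P(Y=3 | obs) = 19/60 / 1/2 = 19/30
argmax = 3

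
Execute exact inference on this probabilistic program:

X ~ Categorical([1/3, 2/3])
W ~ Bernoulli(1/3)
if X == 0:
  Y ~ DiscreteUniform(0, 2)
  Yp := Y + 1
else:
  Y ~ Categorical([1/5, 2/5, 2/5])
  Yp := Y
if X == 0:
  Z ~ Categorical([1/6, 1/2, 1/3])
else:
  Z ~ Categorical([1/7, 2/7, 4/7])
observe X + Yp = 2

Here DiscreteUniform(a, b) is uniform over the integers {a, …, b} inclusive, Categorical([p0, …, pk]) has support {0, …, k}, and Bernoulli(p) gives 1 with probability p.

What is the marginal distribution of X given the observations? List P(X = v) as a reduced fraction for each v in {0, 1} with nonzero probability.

P(X=0) = 5/17, P(X=1) = 12/17

Enumerate traces; 12 have nonzero weight after conditioning:
  (X=0, W=0, Y=1, Z=0) weight 1/81
  (X=0, W=0, Y=1, Z=1) weight 1/27
  (X=0, W=0, Y=1, Z=2) weight 2/81
  (X=0, W=1, Y=1, Z=0) weight 1/162
  (X=0, W=1, Y=1, Z=1) weight 1/54
  (X=0, W=1, Y=1, Z=2) weight 1/81
  (X=1, W=0, Y=1, Z=0) weight 8/315
  (X=1, W=0, Y=1, Z=1) weight 16/315
  … 4 more
Group by X:
  weight(X=0) = 1/9
  weight(X=1) = 4/15
Total weight = 1/9 + 4/15 = 17/45
P(X=0 | obs) = 1/9 / 17/45 = 5/17
P(X=1 | obs) = 4/15 / 17/45 = 12/17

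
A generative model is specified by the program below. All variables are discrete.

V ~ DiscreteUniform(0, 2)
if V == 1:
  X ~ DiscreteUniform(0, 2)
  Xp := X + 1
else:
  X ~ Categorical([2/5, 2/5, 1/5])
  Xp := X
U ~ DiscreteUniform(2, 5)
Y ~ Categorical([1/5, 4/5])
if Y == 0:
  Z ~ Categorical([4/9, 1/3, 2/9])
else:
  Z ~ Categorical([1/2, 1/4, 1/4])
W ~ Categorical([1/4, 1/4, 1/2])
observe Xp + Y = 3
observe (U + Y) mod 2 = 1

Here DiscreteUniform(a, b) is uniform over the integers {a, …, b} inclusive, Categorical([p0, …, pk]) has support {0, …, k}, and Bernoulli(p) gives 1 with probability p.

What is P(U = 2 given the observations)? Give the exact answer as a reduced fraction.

Enumerate traces; 72 have nonzero weight after conditioning:
  (V=0, X=2, U=2, Y=1, Z=0, W=0) weight 1/600
  (V=0, X=2, U=2, Y=1, Z=0, W=1) weight 1/600
  (V=0, X=2, U=2, Y=1, Z=0, W=2) weight 1/300
  (V=0, X=2, U=2, Y=1, Z=1, W=0) weight 1/1200
  (V=0, X=2, U=2, Y=1, Z=1, W=1) weight 1/1200
  (V=0, X=2, U=2, Y=1, Z=1, W=2) weight 1/600
  (V=0, X=2, U=2, Y=1, Z=2, W=0) weight 1/1200
  (V=0, X=2, U=2, Y=1, Z=2, W=1) weight 1/1200
  (V=0, X=2, U=4, Y=1, Z=0, W=0) weight 1/600
  (V=1, X=2, U=3, Y=0, Z=0, W=0) weight 1/1620
  … 62 more
Group by U:
  weight(U=2) = 11/225
  weight(U=3) = 1/180
  weight(U=4) = 11/225
  weight(U=5) = 1/180
Total weight = 11/225 + 1/180 + 11/225 + 1/180 = 49/450
P(U=2 | obs) = 11/225 / 49/450 = 22/49
P(U=3 | obs) = 1/180 / 49/450 = 5/98
P(U=4 | obs) = 11/225 / 49/450 = 22/49
P(U=5 | obs) = 1/180 / 49/450 = 5/98

P(U = 2 | obs) = 22/49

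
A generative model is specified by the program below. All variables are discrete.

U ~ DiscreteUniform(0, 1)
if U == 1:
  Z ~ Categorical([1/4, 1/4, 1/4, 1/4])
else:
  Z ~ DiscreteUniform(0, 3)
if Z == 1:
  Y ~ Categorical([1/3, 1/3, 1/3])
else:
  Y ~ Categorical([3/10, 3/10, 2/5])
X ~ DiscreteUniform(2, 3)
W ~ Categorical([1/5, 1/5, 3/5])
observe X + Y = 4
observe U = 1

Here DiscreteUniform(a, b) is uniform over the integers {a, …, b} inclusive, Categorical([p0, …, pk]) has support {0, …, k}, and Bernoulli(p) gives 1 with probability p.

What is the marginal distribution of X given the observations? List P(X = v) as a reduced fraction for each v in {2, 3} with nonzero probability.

Enumerate traces; 24 have nonzero weight after conditioning:
  (U=1, Z=0, Y=1, X=3, W=0) weight 3/800
  (U=1, Z=0, Y=1, X=3, W=1) weight 3/800
  (U=1, Z=0, Y=1, X=3, W=2) weight 9/800
  (U=1, Z=0, Y=2, X=2, W=0) weight 1/200
  (U=1, Z=0, Y=2, X=2, W=1) weight 1/200
  (U=1, Z=0, Y=2, X=2, W=2) weight 3/200
  (U=1, Z=1, Y=1, X=3, W=0) weight 1/240
  (U=1, Z=1, Y=1, X=3, W=1) weight 1/240
  … 16 more
Group by X:
  weight(X=2) = 23/240
  weight(X=3) = 37/480
Total weight = 23/240 + 37/480 = 83/480
P(X=2 | obs) = 23/240 / 83/480 = 46/83
P(X=3 | obs) = 37/480 / 83/480 = 37/83

P(X=2) = 46/83, P(X=3) = 37/83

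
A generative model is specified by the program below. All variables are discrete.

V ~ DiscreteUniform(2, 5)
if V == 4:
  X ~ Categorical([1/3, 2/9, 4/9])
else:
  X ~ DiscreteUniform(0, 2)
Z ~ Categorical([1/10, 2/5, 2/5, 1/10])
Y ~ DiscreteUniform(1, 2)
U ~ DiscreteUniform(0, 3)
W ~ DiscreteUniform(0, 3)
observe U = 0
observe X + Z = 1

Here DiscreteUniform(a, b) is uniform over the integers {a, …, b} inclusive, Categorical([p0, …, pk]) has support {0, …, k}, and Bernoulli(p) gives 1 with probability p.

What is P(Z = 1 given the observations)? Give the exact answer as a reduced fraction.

Enumerate traces; 64 have nonzero weight after conditioning:
  (V=2, X=0, Z=1, Y=1, U=0, W=0) weight 1/960
  (V=2, X=0, Z=1, Y=1, U=0, W=1) weight 1/960
  (V=2, X=0, Z=1, Y=1, U=0, W=2) weight 1/960
  (V=2, X=0, Z=1, Y=1, U=0, W=3) weight 1/960
  (V=2, X=0, Z=1, Y=2, U=0, W=0) weight 1/960
  (V=2, X=0, Z=1, Y=2, U=0, W=1) weight 1/960
  (V=2, X=0, Z=1, Y=2, U=0, W=2) weight 1/960
  (V=2, X=0, Z=1, Y=2, U=0, W=3) weight 1/960
  (V=2, X=1, Z=0, Y=1, U=0, W=0) weight 1/3840
  … 55 more
Group by Z:
  weight(Z=0) = 11/1440
  weight(Z=1) = 1/30
Total weight = 11/1440 + 1/30 = 59/1440
P(Z=0 | obs) = 11/1440 / 59/1440 = 11/59
P(Z=1 | obs) = 1/30 / 59/1440 = 48/59

P(Z = 1 | obs) = 48/59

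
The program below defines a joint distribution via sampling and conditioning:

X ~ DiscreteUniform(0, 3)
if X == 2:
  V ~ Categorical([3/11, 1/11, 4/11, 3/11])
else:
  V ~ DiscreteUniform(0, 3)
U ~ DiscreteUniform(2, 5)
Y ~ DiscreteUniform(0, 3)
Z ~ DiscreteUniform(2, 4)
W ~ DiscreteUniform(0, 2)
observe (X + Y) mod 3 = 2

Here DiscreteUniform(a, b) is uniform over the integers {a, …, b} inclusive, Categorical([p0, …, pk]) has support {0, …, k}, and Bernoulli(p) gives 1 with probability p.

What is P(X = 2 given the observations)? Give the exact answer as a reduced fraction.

P(X = 2 | obs) = 2/5

Enumerate traces; 720 have nonzero weight after conditioning:
  (X=0, V=0, U=2, Y=2, Z=2, W=0) weight 1/2304
  (X=0, V=0, U=2, Y=2, Z=2, W=1) weight 1/2304
  (X=0, V=0, U=2, Y=2, Z=2, W=2) weight 1/2304
  (X=0, V=0, U=2, Y=2, Z=3, W=0) weight 1/2304
  (X=0, V=0, U=2, Y=2, Z=3, W=1) weight 1/2304
  (X=0, V=0, U=2, Y=2, Z=3, W=2) weight 1/2304
  (X=0, V=0, U=2, Y=2, Z=4, W=0) weight 1/2304
  (X=0, V=0, U=2, Y=2, Z=4, W=1) weight 1/2304
  (X=1, V=0, U=2, Y=1, Z=2, W=0) weight 1/2304
  (X=2, V=0, U=2, Y=0, Z=2, W=0) weight 1/2112
  … 710 more
Group by X:
  weight(X=0) = 1/16
  weight(X=1) = 1/16
  weight(X=2) = 1/8
  weight(X=3) = 1/16
Total weight = 1/16 + 1/16 + 1/8 + 1/16 = 5/16
P(X=0 | obs) = 1/16 / 5/16 = 1/5
P(X=1 | obs) = 1/16 / 5/16 = 1/5
P(X=2 | obs) = 1/8 / 5/16 = 2/5
P(X=3 | obs) = 1/16 / 5/16 = 1/5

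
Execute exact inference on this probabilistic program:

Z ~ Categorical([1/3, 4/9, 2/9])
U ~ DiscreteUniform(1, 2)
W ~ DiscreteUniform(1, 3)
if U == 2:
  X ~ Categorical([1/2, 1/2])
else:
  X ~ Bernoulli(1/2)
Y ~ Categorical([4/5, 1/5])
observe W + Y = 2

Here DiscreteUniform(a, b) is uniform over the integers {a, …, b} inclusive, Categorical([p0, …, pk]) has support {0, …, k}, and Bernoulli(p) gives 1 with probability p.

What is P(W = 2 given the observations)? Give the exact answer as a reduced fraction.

Enumerate traces; 24 have nonzero weight after conditioning:
  (Z=0, U=1, W=1, X=0, Y=1) weight 1/180
  (Z=0, U=1, W=1, X=1, Y=1) weight 1/180
  (Z=0, U=1, W=2, X=0, Y=0) weight 1/45
  (Z=0, U=1, W=2, X=1, Y=0) weight 1/45
  (Z=0, U=2, W=1, X=0, Y=1) weight 1/180
  (Z=0, U=2, W=1, X=1, Y=1) weight 1/180
  (Z=0, U=2, W=2, X=0, Y=0) weight 1/45
  (Z=0, U=2, W=2, X=1, Y=0) weight 1/45
  … 16 more
Group by W:
  weight(W=1) = 1/15
  weight(W=2) = 4/15
Total weight = 1/15 + 4/15 = 1/3
P(W=1 | obs) = 1/15 / 1/3 = 1/5
P(W=2 | obs) = 4/15 / 1/3 = 4/5

P(W = 2 | obs) = 4/5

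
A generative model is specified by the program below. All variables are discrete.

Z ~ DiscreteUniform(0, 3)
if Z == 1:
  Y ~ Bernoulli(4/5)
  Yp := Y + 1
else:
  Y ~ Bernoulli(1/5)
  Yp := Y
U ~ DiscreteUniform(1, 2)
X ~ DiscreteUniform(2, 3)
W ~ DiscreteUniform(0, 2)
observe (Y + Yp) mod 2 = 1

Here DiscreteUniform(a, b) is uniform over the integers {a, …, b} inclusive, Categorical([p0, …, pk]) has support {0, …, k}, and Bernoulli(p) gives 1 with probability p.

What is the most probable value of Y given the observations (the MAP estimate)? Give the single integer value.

Enumerate traces; 24 have nonzero weight after conditioning:
  (Z=1, Y=0, U=1, X=2, W=0) weight 1/240
  (Z=1, Y=0, U=1, X=2, W=1) weight 1/240
  (Z=1, Y=0, U=1, X=2, W=2) weight 1/240
  (Z=1, Y=0, U=1, X=3, W=0) weight 1/240
  (Z=1, Y=0, U=1, X=3, W=1) weight 1/240
  (Z=1, Y=0, U=1, X=3, W=2) weight 1/240
  (Z=1, Y=0, U=2, X=2, W=0) weight 1/240
  (Z=1, Y=0, U=2, X=2, W=1) weight 1/240
  (Z=1, Y=1, U=1, X=2, W=0) weight 1/60
  … 15 more
Group by Y:
  weight(Y=0) = 1/20
  weight(Y=1) = 1/5
Total weight = 1/20 + 1/5 = 1/4
P(Y=0 | obs) = 1/20 / 1/4 = 1/5
P(Y=1 | obs) = 1/5 / 1/4 = 4/5
argmax = 1

argmax_v P(Y = v | obs) = 1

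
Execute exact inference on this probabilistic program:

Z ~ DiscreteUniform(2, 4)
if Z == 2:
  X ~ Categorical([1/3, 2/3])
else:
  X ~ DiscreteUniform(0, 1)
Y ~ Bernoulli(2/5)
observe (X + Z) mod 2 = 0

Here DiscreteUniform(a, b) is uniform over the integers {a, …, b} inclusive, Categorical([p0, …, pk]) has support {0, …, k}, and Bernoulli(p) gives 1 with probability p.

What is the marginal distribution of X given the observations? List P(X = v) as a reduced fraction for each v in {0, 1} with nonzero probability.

Enumerate traces; 6 have nonzero weight after conditioning:
  (Z=2, X=0, Y=0) weight 1/15
  (Z=2, X=0, Y=1) weight 2/45
  (Z=3, X=1, Y=0) weight 1/10
  (Z=3, X=1, Y=1) weight 1/15
  (Z=4, X=0, Y=0) weight 1/10
  (Z=4, X=0, Y=1) weight 1/15
Group by X:
  weight(X=0) = 5/18
  weight(X=1) = 1/6
Total weight = 5/18 + 1/6 = 4/9
P(X=0 | obs) = 5/18 / 4/9 = 5/8
P(X=1 | obs) = 1/6 / 4/9 = 3/8

P(X=0) = 5/8, P(X=1) = 3/8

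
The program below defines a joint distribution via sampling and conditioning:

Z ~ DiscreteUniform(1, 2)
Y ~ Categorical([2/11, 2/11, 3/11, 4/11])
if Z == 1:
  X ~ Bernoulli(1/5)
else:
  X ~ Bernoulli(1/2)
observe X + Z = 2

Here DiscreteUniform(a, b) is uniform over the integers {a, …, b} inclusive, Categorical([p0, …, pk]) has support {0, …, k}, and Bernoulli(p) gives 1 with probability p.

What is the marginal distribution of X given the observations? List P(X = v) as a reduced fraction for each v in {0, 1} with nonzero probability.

Enumerate traces; 8 have nonzero weight after conditioning:
  (Z=1, Y=0, X=1) weight 1/55
  (Z=1, Y=1, X=1) weight 1/55
  (Z=1, Y=2, X=1) weight 3/110
  (Z=1, Y=3, X=1) weight 2/55
  (Z=2, Y=0, X=0) weight 1/22
  (Z=2, Y=1, X=0) weight 1/22
  (Z=2, Y=2, X=0) weight 3/44
  (Z=2, Y=3, X=0) weight 1/11
Group by X:
  weight(X=0) = 1/4
  weight(X=1) = 1/10
Total weight = 1/4 + 1/10 = 7/20
P(X=0 | obs) = 1/4 / 7/20 = 5/7
P(X=1 | obs) = 1/10 / 7/20 = 2/7

P(X=0) = 5/7, P(X=1) = 2/7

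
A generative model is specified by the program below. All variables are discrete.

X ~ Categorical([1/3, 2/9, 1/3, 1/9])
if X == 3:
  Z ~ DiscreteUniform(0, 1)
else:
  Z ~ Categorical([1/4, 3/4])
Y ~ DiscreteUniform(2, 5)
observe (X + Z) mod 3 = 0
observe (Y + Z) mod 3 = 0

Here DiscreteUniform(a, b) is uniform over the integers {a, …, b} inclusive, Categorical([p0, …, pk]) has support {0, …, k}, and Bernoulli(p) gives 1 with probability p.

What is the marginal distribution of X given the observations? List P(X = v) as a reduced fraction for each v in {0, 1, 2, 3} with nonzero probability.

Enumerate traces; 4 have nonzero weight after conditioning:
  (X=0, Z=0, Y=3) weight 1/48
  (X=2, Z=1, Y=2) weight 1/16
  (X=2, Z=1, Y=5) weight 1/16
  (X=3, Z=0, Y=3) weight 1/72
Group by X:
  weight(X=0) = 1/48
  weight(X=2) = 1/8
  weight(X=3) = 1/72
Total weight = 1/48 + 1/8 + 1/72 = 23/144
P(X=0 | obs) = 1/48 / 23/144 = 3/23
P(X=2 | obs) = 1/8 / 23/144 = 18/23
P(X=3 | obs) = 1/72 / 23/144 = 2/23

P(X=0) = 3/23, P(X=2) = 18/23, P(X=3) = 2/23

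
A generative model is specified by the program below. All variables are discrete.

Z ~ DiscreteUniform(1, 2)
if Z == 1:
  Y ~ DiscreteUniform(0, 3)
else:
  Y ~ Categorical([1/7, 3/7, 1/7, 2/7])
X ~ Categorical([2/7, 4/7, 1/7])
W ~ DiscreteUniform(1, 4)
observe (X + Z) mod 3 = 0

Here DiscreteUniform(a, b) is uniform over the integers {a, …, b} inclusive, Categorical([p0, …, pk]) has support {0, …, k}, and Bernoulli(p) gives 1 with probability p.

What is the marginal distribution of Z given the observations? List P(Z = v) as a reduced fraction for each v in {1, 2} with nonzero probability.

P(Z=1) = 1/5, P(Z=2) = 4/5

Enumerate traces; 32 have nonzero weight after conditioning:
  (Z=1, Y=0, X=2, W=1) weight 1/224
  (Z=1, Y=0, X=2, W=2) weight 1/224
  (Z=1, Y=0, X=2, W=3) weight 1/224
  (Z=1, Y=0, X=2, W=4) weight 1/224
  (Z=1, Y=1, X=2, W=1) weight 1/224
  (Z=1, Y=1, X=2, W=2) weight 1/224
  (Z=1, Y=1, X=2, W=3) weight 1/224
  (Z=1, Y=1, X=2, W=4) weight 1/224
  (Z=2, Y=0, X=1, W=1) weight 1/98
  … 23 more
Group by Z:
  weight(Z=1) = 1/14
  weight(Z=2) = 2/7
Total weight = 1/14 + 2/7 = 5/14
P(Z=1 | obs) = 1/14 / 5/14 = 1/5
P(Z=2 | obs) = 2/7 / 5/14 = 4/5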